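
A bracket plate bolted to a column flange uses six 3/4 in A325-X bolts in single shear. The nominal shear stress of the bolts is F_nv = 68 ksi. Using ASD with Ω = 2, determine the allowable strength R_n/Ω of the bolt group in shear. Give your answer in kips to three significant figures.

90.1 kips

A_b = π × 0.75² / 4 = 0.4418 in².
R_n = F_nv · A_b · n · n_s = 68 × 0.4418 × 6 × 1 = 180.2 kips.
Allowable strength R_n/Ω = 180.2 / 2 = 90.1 kips.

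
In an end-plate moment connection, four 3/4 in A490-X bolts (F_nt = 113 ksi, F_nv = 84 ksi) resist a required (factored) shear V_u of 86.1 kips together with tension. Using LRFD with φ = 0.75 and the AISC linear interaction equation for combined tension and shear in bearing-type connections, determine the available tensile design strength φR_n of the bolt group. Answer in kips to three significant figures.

78.9 kips

A_b = π·0.75²/4 = 0.4418 in²; f_rv = 86.1 / (4 × 0.4418) = 48.72 ksi.
F'_nt = 1.3 F_nt − (F_nt / φF_nv) f_rv = 1.3·113 − (113/(0.75·84))·48.72 = 59.51 ksi, capped at F_nt → F'_nt = 59.51 ksi.
R_n = F'_nt · A_b · n = 59.51 × 0.4418 × 4 = 105.2 kips.
Design strength φR_n = 0.75 × 105.2 = 78.9 kips.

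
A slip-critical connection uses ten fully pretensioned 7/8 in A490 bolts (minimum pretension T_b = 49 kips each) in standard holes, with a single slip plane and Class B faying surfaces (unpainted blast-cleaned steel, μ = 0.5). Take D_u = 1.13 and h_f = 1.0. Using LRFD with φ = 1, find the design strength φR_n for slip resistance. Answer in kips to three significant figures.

277 kips

R_n = μ · D_u · h_f · T_b · n_s · n_b = 0.5 × 1.13 × 1.0 × 49 × 1 × 10 = 276.8 kips.
Design strength φR_n = 1 × 276.8 = 277 kips.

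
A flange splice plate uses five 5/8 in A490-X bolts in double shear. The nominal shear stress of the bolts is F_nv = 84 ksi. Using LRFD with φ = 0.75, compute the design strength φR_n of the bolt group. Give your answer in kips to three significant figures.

193 kips

A_b = π × 0.625² / 4 = 0.3068 in².
R_n = F_nv · A_b · n · n_s = 84 × 0.3068 × 5 × 2 = 257.7 kips.
Design strength φR_n = 0.75 × 257.7 = 193 kips.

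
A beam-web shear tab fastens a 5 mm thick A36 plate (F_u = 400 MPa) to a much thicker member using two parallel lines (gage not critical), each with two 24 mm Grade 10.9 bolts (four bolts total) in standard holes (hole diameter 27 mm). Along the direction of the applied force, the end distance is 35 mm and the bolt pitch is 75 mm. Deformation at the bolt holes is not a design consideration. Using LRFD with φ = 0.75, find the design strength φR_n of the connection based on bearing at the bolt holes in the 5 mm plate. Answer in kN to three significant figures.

313 kN

Per bolt r_n = 1.5 l_c t F_u ≤ 3.0 d t F_u; upper limit = 3.0 × 24 × 5 × 400 / 1000 = 144 kN.
Edge bolt: l_c = 35 − 27/2 = 21.5 mm → 1.5 × 21.5 × 5 × 400 / 1000 = 64.5 → r_n = 64.5 kN.
Interior bolts: l_c = 75 − 27 = 48 mm → 1.5 × 48 × 5 × 400 / 1000 = 144 → r_n = 144 kN.
R_n = 2 × 64.5 + 2 × 144 = 417 kN.
Design strength φR_n = 0.75 × 417 = 313 kN.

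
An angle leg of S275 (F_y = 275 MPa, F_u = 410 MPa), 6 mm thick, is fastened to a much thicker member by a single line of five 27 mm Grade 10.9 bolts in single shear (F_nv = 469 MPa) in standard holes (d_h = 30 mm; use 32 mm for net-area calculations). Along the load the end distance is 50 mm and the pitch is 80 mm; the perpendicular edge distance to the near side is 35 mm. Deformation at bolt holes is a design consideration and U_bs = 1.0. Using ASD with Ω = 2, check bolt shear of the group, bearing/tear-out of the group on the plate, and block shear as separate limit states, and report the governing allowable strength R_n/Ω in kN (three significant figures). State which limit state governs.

Bolt shear: A_b = π·27²/4 = 572.6 mm²; R_n = 469 × 572.6 × 5 × 1 / 1000 = 1343 kN → 1343 / 2 = 671 kN.
Bearing: edge l_c = 35, r_n = 103.3 kN; interior l_c = 50, r_n = 147.6 kN; R_n = 103.3 + 4·147.6 = 693.7 kN → 347 kN.
Block shear: A_gv = 2220, A_nv = 1356, A_nt = 114 mm²; R_n = min(0.6F_uA_nv, 0.6F_yA_gv) + U_bs·F_u·A_nt = 380.3 kN → 190 kN.
Block shear governs: 190 kN.

190 kN (block shear governs)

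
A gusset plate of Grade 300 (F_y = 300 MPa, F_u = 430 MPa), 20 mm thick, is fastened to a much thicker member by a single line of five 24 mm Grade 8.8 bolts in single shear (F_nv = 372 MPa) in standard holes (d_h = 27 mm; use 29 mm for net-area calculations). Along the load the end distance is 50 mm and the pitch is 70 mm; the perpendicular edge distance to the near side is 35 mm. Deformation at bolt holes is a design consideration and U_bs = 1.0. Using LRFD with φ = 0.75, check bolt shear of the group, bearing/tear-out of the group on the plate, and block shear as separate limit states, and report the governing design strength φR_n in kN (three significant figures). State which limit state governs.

Bolt shear: A_b = π·24²/4 = 452.4 mm²; R_n = 372 × 452.4 × 5 × 1 / 1000 = 841.4 kN → 0.75 × 841.4 = 631 kN.
Bearing: edge l_c = 36.5, r_n = 376.7 kN; interior l_c = 43, r_n = 443.8 kN; R_n = 376.7 + 4·443.8 = 2152 kN → 1610 kN.
Block shear: A_gv = 6600, A_nv = 3990, A_nt = 410 mm²; R_n = min(0.6F_uA_nv, 0.6F_yA_gv) + U_bs·F_u·A_nt = 1206 kN → 904 kN.
Bolt shear governs: 631 kN.

631 kN (bolt shear governs)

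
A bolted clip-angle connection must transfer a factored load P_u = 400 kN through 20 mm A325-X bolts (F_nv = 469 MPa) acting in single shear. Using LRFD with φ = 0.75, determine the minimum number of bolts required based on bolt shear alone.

4 bolts

A_b = π·20²/4 = 314.2 mm².
Per-bolt design strength φR_n = 0.75 × 469 × 314.2 × 1 / 1000 = 110.5 kN.
n ≥ 400 / 110.5 = 3.62 → use 4 bolts.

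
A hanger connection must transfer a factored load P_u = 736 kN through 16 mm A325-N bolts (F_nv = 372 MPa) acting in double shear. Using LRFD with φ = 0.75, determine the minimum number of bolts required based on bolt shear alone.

A_b = π·16²/4 = 201.1 mm².
Per-bolt design strength φR_n = 0.75 × 372 × 201.1 × 2 / 1000 = 112.2 kN.
n ≥ 736 / 112.2 = 6.56 → use 7 bolts.

7 bolts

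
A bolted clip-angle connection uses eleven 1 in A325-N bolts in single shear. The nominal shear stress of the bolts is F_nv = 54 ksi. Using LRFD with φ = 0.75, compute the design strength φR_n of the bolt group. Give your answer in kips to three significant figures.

350 kips

A_b = π × 1² / 4 = 0.7854 in².
R_n = F_nv · A_b · n · n_s = 54 × 0.7854 × 11 × 1 = 466.5 kips.
Design strength φR_n = 0.75 × 466.5 = 350 kips.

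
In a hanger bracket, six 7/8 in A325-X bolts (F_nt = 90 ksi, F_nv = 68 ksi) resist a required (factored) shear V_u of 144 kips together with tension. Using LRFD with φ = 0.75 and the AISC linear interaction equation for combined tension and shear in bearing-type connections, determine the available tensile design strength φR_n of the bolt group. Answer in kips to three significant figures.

126 kips

A_b = π·0.875²/4 = 0.6013 in²; f_rv = 144 / (6 × 0.6013) = 39.91 ksi.
F'_nt = 1.3 F_nt − (F_nt / φF_nv) f_rv = 1.3·90 − (90/(0.75·68))·39.91 = 46.57 ksi, capped at F_nt → F'_nt = 46.57 ksi.
R_n = F'_nt · A_b · n = 46.57 × 0.6013 × 6 = 168 kips.
Design strength φR_n = 0.75 × 168 = 126 kips.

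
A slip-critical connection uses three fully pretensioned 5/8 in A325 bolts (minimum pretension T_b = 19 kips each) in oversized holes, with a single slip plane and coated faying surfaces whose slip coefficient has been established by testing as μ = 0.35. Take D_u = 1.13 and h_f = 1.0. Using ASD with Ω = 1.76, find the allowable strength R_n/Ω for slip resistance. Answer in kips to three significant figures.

R_n = μ · D_u · h_f · T_b · n_s · n_b = 0.35 × 1.13 × 1.0 × 19 × 1 × 3 = 22.54 kips.
Allowable strength R_n/Ω = 22.54 / 1.76 = 12.8 kips.

12.8 kips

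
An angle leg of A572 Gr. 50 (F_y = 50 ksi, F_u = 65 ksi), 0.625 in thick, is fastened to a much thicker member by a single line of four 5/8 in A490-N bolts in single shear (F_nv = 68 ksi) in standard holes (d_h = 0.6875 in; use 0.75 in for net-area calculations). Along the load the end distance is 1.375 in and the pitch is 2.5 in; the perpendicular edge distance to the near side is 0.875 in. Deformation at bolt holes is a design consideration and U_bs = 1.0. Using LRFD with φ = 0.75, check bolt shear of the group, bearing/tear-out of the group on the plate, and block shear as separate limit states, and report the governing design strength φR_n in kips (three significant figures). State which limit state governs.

62.6 kips (bolt shear governs)

Bolt shear: A_b = π·0.625²/4 = 0.3068 in²; R_n = 68 × 0.3068 × 4 × 1 = 83.45 kips → 0.75 × 83.45 = 62.6 kips.
Bearing: edge l_c = 1.031, r_n = 50.27 kips; interior l_c = 1.812, r_n = 60.94 kips; R_n = 50.27 + 3·60.94 = 233.1 kips → 175 kips.
Block shear: A_gv = 5.547, A_nv = 3.906, A_nt = 0.3125 in²; R_n = min(0.6F_uA_nv, 0.6F_yA_gv) + U_bs·F_u·A_nt = 172.7 kips → 129 kips.
Bolt shear governs: 62.6 kips.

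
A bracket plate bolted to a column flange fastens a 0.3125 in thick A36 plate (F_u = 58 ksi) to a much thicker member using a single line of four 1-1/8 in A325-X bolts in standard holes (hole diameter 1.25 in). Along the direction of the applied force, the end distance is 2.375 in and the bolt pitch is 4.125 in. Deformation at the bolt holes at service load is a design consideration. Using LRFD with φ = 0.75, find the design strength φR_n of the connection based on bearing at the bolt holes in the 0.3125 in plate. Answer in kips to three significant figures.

139 kips

Per bolt r_n = 1.2 l_c t F_u ≤ 2.4 d t F_u; upper limit = 2.4 × 1.125 × 0.3125 × 58 = 48.94 kips.
Edge bolt: l_c = 2.375 − 1.25/2 = 1.75 in → 1.2 × 1.75 × 0.3125 × 58 = 38.06 → r_n = 38.06 kips.
Interior bolts: l_c = 4.125 − 1.25 = 2.875 in → 1.2 × 2.875 × 0.3125 × 58 = 62.53 → r_n = 48.94 kips.
R_n = 1 × 38.06 + 3 × 48.94 = 184.9 kips.
Design strength φR_n = 0.75 × 184.9 = 139 kips.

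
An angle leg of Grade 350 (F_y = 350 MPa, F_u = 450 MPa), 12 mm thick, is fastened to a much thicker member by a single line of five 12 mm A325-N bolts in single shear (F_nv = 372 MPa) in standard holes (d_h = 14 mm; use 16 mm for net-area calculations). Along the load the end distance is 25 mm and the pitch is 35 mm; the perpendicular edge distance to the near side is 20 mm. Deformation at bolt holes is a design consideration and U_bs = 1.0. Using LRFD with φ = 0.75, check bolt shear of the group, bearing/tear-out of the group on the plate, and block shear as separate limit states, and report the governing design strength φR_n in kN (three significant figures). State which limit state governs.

158 kN (bolt shear governs)

Bolt shear: A_b = π·12²/4 = 113.1 mm²; R_n = 372 × 113.1 × 5 × 1 / 1000 = 210.4 kN → 0.75 × 210.4 = 158 kN.
Bearing: edge l_c = 18, r_n = 116.6 kN; interior l_c = 21, r_n = 136.1 kN; R_n = 116.6 + 4·136.1 = 661 kN → 496 kN.
Block shear: A_gv = 1980, A_nv = 1116, A_nt = 144 mm²; R_n = min(0.6F_uA_nv, 0.6F_yA_gv) + U_bs·F_u·A_nt = 366.1 kN → 275 kN.
Bolt shear governs: 158 kN.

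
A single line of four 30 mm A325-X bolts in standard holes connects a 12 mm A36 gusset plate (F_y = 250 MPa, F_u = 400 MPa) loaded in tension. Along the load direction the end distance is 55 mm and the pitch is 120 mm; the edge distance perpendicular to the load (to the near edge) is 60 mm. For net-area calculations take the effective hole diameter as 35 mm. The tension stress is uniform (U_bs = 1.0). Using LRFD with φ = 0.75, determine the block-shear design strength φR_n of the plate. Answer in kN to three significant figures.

713 kN

Shear plane L_v = 55 + 3·120 = 415 mm; A_gv = 415 × 12 = 4980 mm².
A_nv = (415 − 3.5·35) × 12 = 3510 mm².
A_nt = (60 − 0.5·35) × 12 = 510 mm².
0.6 F_u A_nv = 842.4 kN; 0.6 F_y A_gv = 747 kN → shear yielding governs the shear term.
R_n = 747 + 1.0 × 400 × 510 / 1000 = 951 kN.
Design strength φR_n = 0.75 × 951 = 713 kN.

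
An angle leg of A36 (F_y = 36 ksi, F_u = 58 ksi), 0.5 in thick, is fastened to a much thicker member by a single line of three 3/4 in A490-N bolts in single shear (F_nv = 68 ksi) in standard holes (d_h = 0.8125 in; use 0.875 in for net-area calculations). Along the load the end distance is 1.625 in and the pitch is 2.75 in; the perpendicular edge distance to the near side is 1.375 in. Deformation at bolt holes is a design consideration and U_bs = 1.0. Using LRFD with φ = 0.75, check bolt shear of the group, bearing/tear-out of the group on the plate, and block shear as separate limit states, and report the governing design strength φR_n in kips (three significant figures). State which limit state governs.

Bolt shear: A_b = π·0.75²/4 = 0.4418 in²; R_n = 68 × 0.4418 × 3 × 1 = 90.12 kips → 0.75 × 90.12 = 67.6 kips.
Bearing: edge l_c = 1.219, r_n = 42.41 kips; interior l_c = 1.938, r_n = 52.2 kips; R_n = 42.41 + 2·52.2 = 146.8 kips → 110 kips.
Block shear: A_gv = 3.562, A_nv = 2.469, A_nt = 0.4688 in²; R_n = min(0.6F_uA_nv, 0.6F_yA_gv) + U_bs·F_u·A_nt = 104.1 kips → 78.1 kips.
Bolt shear governs: 67.6 kips.

67.6 kips (bolt shear governs)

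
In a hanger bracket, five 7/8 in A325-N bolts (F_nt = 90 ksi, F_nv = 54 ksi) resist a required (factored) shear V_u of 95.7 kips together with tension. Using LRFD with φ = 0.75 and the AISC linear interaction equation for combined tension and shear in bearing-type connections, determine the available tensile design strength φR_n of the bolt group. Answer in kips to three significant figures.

104 kips

A_b = π·0.875²/4 = 0.6013 in²; f_rv = 95.7 / (5 × 0.6013) = 31.83 ksi.
F'_nt = 1.3 F_nt − (F_nt / φF_nv) f_rv = 1.3·90 − (90/(0.75·54))·31.83 = 46.27 ksi, capped at F_nt → F'_nt = 46.27 ksi.
R_n = F'_nt · A_b · n = 46.27 × 0.6013 × 5 = 139.1 kips.
Design strength φR_n = 0.75 × 139.1 = 104 kips.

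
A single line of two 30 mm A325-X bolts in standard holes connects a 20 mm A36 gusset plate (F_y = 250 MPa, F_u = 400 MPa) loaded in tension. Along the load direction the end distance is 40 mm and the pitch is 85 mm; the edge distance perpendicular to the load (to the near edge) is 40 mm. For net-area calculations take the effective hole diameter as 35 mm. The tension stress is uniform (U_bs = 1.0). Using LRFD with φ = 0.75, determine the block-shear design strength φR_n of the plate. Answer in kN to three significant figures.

Shear plane L_v = 40 + 1·85 = 125 mm; A_gv = 125 × 20 = 2500 mm².
A_nv = (125 − 1.5·35) × 20 = 1450 mm².
A_nt = (40 − 0.5·35) × 20 = 450 mm².
0.6 F_u A_nv = 348 kN; 0.6 F_y A_gv = 375 kN → shear rupture governs the shear term.
R_n = 348 + 1.0 × 400 × 450 / 1000 = 528 kN.
Design strength φR_n = 0.75 × 528 = 396 kN.

396 kN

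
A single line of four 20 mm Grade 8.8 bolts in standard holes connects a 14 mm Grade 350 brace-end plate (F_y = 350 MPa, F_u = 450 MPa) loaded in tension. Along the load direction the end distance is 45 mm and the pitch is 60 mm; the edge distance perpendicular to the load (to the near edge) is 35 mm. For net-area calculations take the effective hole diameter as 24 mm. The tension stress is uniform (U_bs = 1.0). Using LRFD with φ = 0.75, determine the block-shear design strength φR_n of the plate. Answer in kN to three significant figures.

Shear plane L_v = 45 + 3·60 = 225 mm; A_gv = 225 × 14 = 3150 mm².
A_nv = (225 − 3.5·24) × 14 = 1974 mm².
A_nt = (35 − 0.5·24) × 14 = 322 mm².
0.6 F_u A_nv = 533 kN; 0.6 F_y A_gv = 661.5 kN → shear rupture governs the shear term.
R_n = 533 + 1.0 × 450 × 322 / 1000 = 677.9 kN.
Design strength φR_n = 0.75 × 677.9 = 508 kN.

508 kN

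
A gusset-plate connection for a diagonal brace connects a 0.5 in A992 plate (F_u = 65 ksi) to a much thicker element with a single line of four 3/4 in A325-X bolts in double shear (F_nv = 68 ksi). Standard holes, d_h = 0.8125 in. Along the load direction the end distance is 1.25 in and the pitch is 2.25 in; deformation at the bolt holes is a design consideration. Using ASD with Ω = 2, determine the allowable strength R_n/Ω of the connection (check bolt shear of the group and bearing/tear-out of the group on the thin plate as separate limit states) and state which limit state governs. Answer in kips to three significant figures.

Bolt shear: A_b = π·0.75²/4 = 0.4418 in²; R_n = 68 × 0.4418 × 4 × 2 = 240.3 kips → 240.3 / 2 = 120 kips.
Bearing (1.2 l_c t F_u ≤ 2.4 d t F_u): upper limit = 2.4·0.75·0.5·65 = 58.5 kips.
  Edge l_c = 1.25 − 0.8125/2 = 0.8438 → r_n = 32.91 kips; interior l_c = 2.25 − 0.8125 = 1.438 → r_n = 56.06 kips.
  R_n,bearing = 1·32.91 + 3·56.06 = 201.1 kips → 201.1 / 2 = 101 kips.
Bearing governs: 101 kips.

101 kips (bearing governs)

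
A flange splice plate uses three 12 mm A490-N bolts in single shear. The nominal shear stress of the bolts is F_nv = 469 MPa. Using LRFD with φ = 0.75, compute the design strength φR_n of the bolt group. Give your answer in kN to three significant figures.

A_b = π × 12² / 4 = 113.1 mm².
R_n = F_nv · A_b · n · n_s = 469 × 113.1 × 3 × 1 / 1000 = 159.1 kN.
Design strength φR_n = 0.75 × 159.1 = 119 kN.

119 kN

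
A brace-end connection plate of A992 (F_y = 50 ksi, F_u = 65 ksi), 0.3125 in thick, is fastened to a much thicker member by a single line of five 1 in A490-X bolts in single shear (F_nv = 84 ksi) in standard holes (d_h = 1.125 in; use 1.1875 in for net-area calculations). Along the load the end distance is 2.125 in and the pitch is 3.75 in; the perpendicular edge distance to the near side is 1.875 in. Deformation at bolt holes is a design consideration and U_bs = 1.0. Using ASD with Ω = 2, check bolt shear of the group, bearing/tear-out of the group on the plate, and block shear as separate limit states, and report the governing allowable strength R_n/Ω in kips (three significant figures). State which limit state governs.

Bolt shear: A_b = π·1²/4 = 0.7854 in²; R_n = 84 × 0.7854 × 5 × 1 = 329.9 kips → 329.9 / 2 = 165 kips.
Bearing: edge l_c = 1.562, r_n = 38.09 kips; interior l_c = 2.625, r_n = 48.75 kips; R_n = 38.09 + 4·48.75 = 233.1 kips → 117 kips.
Block shear: A_gv = 5.352, A_nv = 3.682, A_nt = 0.4004 in²; R_n = min(0.6F_uA_nv, 0.6F_yA_gv) + U_bs·F_u·A_nt = 169.6 kips → 84.8 kips.
Block shear governs: 84.8 kips.

84.8 kips (block shear governs)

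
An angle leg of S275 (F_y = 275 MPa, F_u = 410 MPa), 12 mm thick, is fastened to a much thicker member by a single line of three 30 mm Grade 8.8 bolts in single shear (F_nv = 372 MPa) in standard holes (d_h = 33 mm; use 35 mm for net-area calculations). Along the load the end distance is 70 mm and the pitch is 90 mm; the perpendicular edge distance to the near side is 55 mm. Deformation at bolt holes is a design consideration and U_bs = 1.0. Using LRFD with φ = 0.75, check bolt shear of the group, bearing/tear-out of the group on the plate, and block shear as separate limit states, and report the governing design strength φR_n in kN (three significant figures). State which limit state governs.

Bolt shear: A_b = π·30²/4 = 706.9 mm²; R_n = 372 × 706.9 × 3 × 1 / 1000 = 788.9 kN → 0.75 × 788.9 = 592 kN.
Bearing: edge l_c = 53.5, r_n = 315.9 kN; interior l_c = 57, r_n = 336.5 kN; R_n = 315.9 + 2·336.5 = 988.9 kN → 742 kN.
Block shear: A_gv = 3000, A_nv = 1950, A_nt = 450 mm²; R_n = min(0.6F_uA_nv, 0.6F_yA_gv) + U_bs·F_u·A_nt = 664.2 kN → 498 kN.
Block shear governs: 498 kN.

498 kN (block shear governs)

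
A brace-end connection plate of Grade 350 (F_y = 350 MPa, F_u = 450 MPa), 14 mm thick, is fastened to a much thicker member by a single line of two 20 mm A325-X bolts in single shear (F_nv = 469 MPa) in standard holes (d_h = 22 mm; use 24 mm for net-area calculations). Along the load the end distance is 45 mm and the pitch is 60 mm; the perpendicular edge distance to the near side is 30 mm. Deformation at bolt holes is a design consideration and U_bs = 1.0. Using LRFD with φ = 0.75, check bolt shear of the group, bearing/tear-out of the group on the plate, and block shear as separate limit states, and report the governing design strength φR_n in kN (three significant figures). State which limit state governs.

Bolt shear: A_b = π·20²/4 = 314.2 mm²; R_n = 469 × 314.2 × 2 × 1 / 1000 = 294.7 kN → 0.75 × 294.7 = 221 kN.
Bearing: edge l_c = 34, r_n = 257 kN; interior l_c = 38, r_n = 287.3 kN; R_n = 257 + 1·287.3 = 544.3 kN → 408 kN.
Block shear: A_gv = 1470, A_nv = 966, A_nt = 252 mm²; R_n = min(0.6F_uA_nv, 0.6F_yA_gv) + U_bs·F_u·A_nt = 374.2 kN → 281 kN.
Bolt shear governs: 221 kN.

221 kN (bolt shear governs)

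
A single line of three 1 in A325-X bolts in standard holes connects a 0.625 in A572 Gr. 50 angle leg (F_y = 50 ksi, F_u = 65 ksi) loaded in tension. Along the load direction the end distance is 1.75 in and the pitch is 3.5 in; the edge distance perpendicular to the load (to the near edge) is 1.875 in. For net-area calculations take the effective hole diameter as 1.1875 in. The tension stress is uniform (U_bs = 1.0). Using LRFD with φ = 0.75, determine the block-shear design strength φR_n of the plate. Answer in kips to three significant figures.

145 kips

Shear plane L_v = 1.75 + 2·3.5 = 8.75 in; A_gv = 8.75 × 0.625 = 5.469 in².
A_nv = (8.75 − 2.5·1.1875) × 0.625 = 3.613 in².
A_nt = (1.875 − 0.5·1.1875) × 0.625 = 0.8008 in².
0.6 F_u A_nv = 140.9 kips; 0.6 F_y A_gv = 164.1 kips → shear rupture governs the shear term.
R_n = 140.9 + 1.0 × 65 × 0.8008 = 193 kips.
Design strength φR_n = 0.75 × 193 = 145 kips.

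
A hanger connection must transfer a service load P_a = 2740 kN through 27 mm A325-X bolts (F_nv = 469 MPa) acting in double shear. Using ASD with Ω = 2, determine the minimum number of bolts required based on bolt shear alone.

11 bolts

A_b = π·27²/4 = 572.6 mm².
Per-bolt allowable strength R_n/Ω = 469 × 572.6 × 2 / 1000 / 2 = 268.5 kN.
n ≥ 2740 / 268.5 = 10.2 → use 11 bolts.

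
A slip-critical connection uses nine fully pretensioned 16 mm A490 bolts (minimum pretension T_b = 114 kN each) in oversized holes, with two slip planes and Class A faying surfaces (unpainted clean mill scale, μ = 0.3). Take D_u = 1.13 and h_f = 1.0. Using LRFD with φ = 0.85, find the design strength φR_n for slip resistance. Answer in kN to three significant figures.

591 kN

R_n = μ · D_u · h_f · T_b · n_s · n_b = 0.3 × 1.13 × 1.0 × 114 × 2 × 9 = 695.6 kN.
Design strength φR_n = 0.85 × 695.6 = 591 kN.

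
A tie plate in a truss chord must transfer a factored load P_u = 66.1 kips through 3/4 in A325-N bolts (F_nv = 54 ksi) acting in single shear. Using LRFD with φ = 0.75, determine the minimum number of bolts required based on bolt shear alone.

4 bolts

A_b = π·0.75²/4 = 0.4418 in².
Per-bolt design strength φR_n = 0.75 × 54 × 0.4418 × 1 = 17.89 kips.
n ≥ 66.1 / 17.89 = 3.694 → use 4 bolts.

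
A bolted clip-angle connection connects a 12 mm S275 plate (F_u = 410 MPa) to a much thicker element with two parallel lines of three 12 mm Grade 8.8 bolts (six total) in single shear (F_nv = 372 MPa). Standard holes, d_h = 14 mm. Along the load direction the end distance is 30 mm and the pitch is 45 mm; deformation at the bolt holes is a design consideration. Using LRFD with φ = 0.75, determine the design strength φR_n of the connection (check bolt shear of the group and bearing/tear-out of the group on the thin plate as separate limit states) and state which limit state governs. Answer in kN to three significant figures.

Bolt shear: A_b = π·12²/4 = 113.1 mm²; R_n = 372 × 113.1 × 6 × 1 / 1000 = 252.4 kN → 0.75 × 252.4 = 189 kN.
Bearing (1.2 l_c t F_u ≤ 2.4 d t F_u): upper limit = 2.4·12·12·410 / 1000 = 141.7 kN.
  Edge l_c = 30 − 14/2 = 23 → r_n = 135.8 kN; interior l_c = 45 − 14 = 31 → r_n = 141.7 kN.
  R_n,bearing = 2·135.8 + 4·141.7 = 838.4 kN → 0.75 × 838.4 = 629 kN.
Bolt shear governs: 189 kN.

189 kN (bolt shear governs)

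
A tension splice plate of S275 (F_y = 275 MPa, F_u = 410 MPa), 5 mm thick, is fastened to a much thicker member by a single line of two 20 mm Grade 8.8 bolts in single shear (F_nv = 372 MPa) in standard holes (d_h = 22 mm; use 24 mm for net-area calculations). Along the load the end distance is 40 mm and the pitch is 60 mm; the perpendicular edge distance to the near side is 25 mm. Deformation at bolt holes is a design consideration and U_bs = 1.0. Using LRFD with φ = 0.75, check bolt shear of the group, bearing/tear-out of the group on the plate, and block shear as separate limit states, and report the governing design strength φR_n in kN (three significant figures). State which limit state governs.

Bolt shear: A_b = π·20²/4 = 314.2 mm²; R_n = 372 × 314.2 × 2 × 1 / 1000 = 233.7 kN → 0.75 × 233.7 = 175 kN.
Bearing: edge l_c = 29, r_n = 71.34 kN; interior l_c = 38, r_n = 93.48 kN; R_n = 71.34 + 1·93.48 = 164.8 kN → 124 kN.
Block shear: A_gv = 500, A_nv = 320, A_nt = 65 mm²; R_n = min(0.6F_uA_nv, 0.6F_yA_gv) + U_bs·F_u·A_nt = 105.4 kN → 79 kN.
Block shear governs: 79 kN.

79 kN (block shear governs)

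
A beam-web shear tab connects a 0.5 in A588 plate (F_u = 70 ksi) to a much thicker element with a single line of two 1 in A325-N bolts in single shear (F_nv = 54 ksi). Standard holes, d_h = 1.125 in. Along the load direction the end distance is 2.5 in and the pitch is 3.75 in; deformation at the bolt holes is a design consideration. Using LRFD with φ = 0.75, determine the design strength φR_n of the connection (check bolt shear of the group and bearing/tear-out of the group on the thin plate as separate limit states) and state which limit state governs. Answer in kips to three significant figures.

Bolt shear: A_b = π·1²/4 = 0.7854 in²; R_n = 54 × 0.7854 × 2 × 1 = 84.82 kips → 0.75 × 84.82 = 63.6 kips.
Bearing (1.2 l_c t F_u ≤ 2.4 d t F_u): upper limit = 2.4·1·0.5·70 = 84 kips.
  Edge l_c = 2.5 − 1.125/2 = 1.938 → r_n = 81.37 kips; interior l_c = 3.75 − 1.125 = 2.625 → r_n = 84 kips.
  R_n,bearing = 1·81.37 + 1·84 = 165.4 kips → 0.75 × 165.4 = 124 kips.
Bolt shear governs: 63.6 kips.

63.6 kips (bolt shear governs)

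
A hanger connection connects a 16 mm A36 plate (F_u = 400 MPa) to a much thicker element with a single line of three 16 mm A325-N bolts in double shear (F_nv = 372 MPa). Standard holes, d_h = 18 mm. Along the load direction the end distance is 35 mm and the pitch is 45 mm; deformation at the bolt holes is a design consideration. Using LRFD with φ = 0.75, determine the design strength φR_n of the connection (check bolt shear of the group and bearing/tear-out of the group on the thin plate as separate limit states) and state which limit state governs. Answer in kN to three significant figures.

337 kN (bolt shear governs)

Bolt shear: A_b = π·16²/4 = 201.1 mm²; R_n = 372 × 201.1 × 3 × 2 / 1000 = 448.8 kN → 0.75 × 448.8 = 337 kN.
Bearing (1.2 l_c t F_u ≤ 2.4 d t F_u): upper limit = 2.4·16·16·400 / 1000 = 245.8 kN.
  Edge l_c = 35 − 18/2 = 26 → r_n = 199.7 kN; interior l_c = 45 − 18 = 27 → r_n = 207.4 kN.
  R_n,bearing = 1·199.7 + 2·207.4 = 614.4 kN → 0.75 × 614.4 = 461 kN.
Bolt shear governs: 337 kN.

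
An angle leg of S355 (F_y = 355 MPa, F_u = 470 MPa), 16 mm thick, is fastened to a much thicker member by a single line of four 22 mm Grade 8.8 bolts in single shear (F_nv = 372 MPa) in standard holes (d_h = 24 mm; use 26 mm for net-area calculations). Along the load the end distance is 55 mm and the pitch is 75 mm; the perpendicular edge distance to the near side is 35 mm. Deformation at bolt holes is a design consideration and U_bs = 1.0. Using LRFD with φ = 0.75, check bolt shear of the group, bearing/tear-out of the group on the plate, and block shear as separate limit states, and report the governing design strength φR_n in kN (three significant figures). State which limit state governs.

424 kN (bolt shear governs)

Bolt shear: A_b = π·22²/4 = 380.1 mm²; R_n = 372 × 380.1 × 4 × 1 / 1000 = 565.6 kN → 0.75 × 565.6 = 424 kN.
Bearing: edge l_c = 43, r_n = 388 kN; interior l_c = 51, r_n = 397.1 kN; R_n = 388 + 3·397.1 = 1579 kN → 1180 kN.
Block shear: A_gv = 4480, A_nv = 3024, A_nt = 352 mm²; R_n = min(0.6F_uA_nv, 0.6F_yA_gv) + U_bs·F_u·A_nt = 1018 kN → 764 kN.
Bolt shear governs: 424 kN.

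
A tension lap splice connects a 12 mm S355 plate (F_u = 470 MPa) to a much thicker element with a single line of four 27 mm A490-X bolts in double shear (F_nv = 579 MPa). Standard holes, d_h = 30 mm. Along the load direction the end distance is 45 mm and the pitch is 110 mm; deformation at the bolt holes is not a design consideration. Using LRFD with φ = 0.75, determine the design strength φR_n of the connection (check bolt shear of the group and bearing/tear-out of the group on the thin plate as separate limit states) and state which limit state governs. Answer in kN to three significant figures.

1220 kN (bearing governs)

Bolt shear: A_b = π·27²/4 = 572.6 mm²; R_n = 579 × 572.6 × 4 × 2 / 1000 = 2652 kN → 0.75 × 2652 = 1990 kN.
Bearing (1.5 l_c t F_u ≤ 3.0 d t F_u): upper limit = 3.0·27·12·470 / 1000 = 456.8 kN.
  Edge l_c = 45 − 30/2 = 30 → r_n = 253.8 kN; interior l_c = 110 − 30 = 80 → r_n = 456.8 kN.
  R_n,bearing = 1·253.8 + 3·456.8 = 1624 kN → 0.75 × 1624 = 1220 kN.
Bearing governs: 1220 kN.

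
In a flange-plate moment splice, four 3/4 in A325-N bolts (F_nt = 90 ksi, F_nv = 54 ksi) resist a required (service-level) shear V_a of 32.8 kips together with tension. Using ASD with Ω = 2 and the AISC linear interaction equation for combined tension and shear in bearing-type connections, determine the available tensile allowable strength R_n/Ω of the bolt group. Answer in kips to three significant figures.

48.7 kips

A_b = π·0.75²/4 = 0.4418 in²; f_rv = 32.8 / (4 × 0.4418) = 18.56 ksi.
F'_nt = 1.3 F_nt − (Ω F_nt / F_nv) f_rv = 1.3·90 − (2·90/54)·18.56 = 55.13 ksi, capped at F_nt → F'_nt = 55.13 ksi.
R_n = F'_nt · A_b · n = 55.13 × 0.4418 × 4 = 97.42 kips.
Allowable strength R_n/Ω = 97.42 / 2 = 48.7 kips.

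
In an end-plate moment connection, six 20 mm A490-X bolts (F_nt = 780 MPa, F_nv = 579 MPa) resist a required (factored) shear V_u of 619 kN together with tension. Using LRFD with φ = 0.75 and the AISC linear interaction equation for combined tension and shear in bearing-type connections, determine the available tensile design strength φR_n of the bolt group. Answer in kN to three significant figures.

A_b = π·20²/4 = 314.2 mm²; f_rv = 619 × 1000 / (6 × 314.2) = 328.4 MPa.
F'_nt = 1.3 F_nt − (F_nt / φF_nv) f_rv = 1.3·780 − (780/(0.75·579))·328.4 = 424.1 MPa, capped at F_nt → F'_nt = 424.1 MPa.
R_n = F'_nt · A_b · n = 424.1 × 314.2 × 6 / 1000 = 799.5 kN.
Design strength φR_n = 0.75 × 799.5 = 600 kN.

600 kN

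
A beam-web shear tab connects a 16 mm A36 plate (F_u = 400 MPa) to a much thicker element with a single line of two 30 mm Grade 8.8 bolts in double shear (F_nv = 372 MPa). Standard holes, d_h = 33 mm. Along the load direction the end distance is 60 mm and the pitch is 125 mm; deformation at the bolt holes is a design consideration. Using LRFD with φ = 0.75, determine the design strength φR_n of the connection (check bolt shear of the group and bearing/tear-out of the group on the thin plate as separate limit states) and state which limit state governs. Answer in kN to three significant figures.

Bolt shear: A_b = π·30²/4 = 706.9 mm²; R_n = 372 × 706.9 × 2 × 2 / 1000 = 1052 kN → 0.75 × 1052 = 789 kN.
Bearing (1.2 l_c t F_u ≤ 2.4 d t F_u): upper limit = 2.4·30·16·400 / 1000 = 460.8 kN.
  Edge l_c = 60 − 33/2 = 43.5 → r_n = 334.1 kN; interior l_c = 125 − 33 = 92 → r_n = 460.8 kN.
  R_n,bearing = 1·334.1 + 1·460.8 = 794.9 kN → 0.75 × 794.9 = 596 kN.
Bearing governs: 596 kN.

596 kN (bearing governs)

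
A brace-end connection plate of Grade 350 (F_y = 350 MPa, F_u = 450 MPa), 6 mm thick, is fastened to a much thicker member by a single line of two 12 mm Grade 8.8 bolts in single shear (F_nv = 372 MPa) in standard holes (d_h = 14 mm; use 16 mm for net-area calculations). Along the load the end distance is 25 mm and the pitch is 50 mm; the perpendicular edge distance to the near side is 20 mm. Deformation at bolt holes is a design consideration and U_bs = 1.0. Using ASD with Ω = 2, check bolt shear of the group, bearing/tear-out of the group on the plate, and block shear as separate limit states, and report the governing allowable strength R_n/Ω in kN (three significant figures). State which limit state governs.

Bolt shear: A_b = π·12²/4 = 113.1 mm²; R_n = 372 × 113.1 × 2 × 1 / 1000 = 84.14 kN → 84.14 / 2 = 42.1 kN.
Bearing: edge l_c = 18, r_n = 58.32 kN; interior l_c = 36, r_n = 77.76 kN; R_n = 58.32 + 1·77.76 = 136.1 kN → 68 kN.
Block shear: A_gv = 450, A_nv = 306, A_nt = 72 mm²; R_n = min(0.6F_uA_nv, 0.6F_yA_gv) + U_bs·F_u·A_nt = 115 kN → 57.5 kN.
Bolt shear governs: 42.1 kN.

42.1 kN (bolt shear governs)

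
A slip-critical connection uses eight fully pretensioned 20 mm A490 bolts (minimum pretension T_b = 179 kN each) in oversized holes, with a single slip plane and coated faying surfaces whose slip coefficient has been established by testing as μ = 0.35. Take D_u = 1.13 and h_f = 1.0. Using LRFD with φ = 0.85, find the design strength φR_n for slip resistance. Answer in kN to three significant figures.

481 kN

R_n = μ · D_u · h_f · T_b · n_s · n_b = 0.35 × 1.13 × 1.0 × 179 × 1 × 8 = 566.4 kN.
Design strength φR_n = 0.85 × 566.4 = 481 kN.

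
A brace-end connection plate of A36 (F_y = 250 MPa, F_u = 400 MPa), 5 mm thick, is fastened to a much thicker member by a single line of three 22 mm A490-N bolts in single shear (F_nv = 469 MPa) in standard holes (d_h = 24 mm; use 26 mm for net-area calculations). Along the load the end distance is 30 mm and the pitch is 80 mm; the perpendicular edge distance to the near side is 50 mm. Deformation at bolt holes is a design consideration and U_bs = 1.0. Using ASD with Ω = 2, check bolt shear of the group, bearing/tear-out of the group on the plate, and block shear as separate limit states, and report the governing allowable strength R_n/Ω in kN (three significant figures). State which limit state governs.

Bolt shear: A_b = π·22²/4 = 380.1 mm²; R_n = 469 × 380.1 × 3 × 1 / 1000 = 534.8 kN → 534.8 / 2 = 267 kN.
Bearing: edge l_c = 18, r_n = 43.2 kN; interior l_c = 56, r_n = 105.6 kN; R_n = 43.2 + 2·105.6 = 254.4 kN → 127 kN.
Block shear: A_gv = 950, A_nv = 625, A_nt = 185 mm²; R_n = min(0.6F_uA_nv, 0.6F_yA_gv) + U_bs·F_u·A_nt = 216.5 kN → 108 kN.
Block shear governs: 108 kN.

108 kN (block shear governs)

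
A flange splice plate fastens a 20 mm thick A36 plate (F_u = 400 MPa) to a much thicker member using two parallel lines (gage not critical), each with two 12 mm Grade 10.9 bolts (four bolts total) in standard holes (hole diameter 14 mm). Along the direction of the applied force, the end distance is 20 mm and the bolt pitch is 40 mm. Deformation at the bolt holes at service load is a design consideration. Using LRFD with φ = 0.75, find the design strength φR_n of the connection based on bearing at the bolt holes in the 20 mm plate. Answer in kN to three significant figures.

533 kN

Per bolt r_n = 1.2 l_c t F_u ≤ 2.4 d t F_u; upper limit = 2.4 × 12 × 20 × 400 / 1000 = 230.4 kN.
Edge bolt: l_c = 20 − 14/2 = 13 mm → 1.2 × 13 × 20 × 400 / 1000 = 124.8 → r_n = 124.8 kN.
Interior bolts: l_c = 40 − 14 = 26 mm → 1.2 × 26 × 20 × 400 / 1000 = 249.6 → r_n = 230.4 kN.
R_n = 2 × 124.8 + 2 × 230.4 = 710.4 kN.
Design strength φR_n = 0.75 × 710.4 = 533 kN.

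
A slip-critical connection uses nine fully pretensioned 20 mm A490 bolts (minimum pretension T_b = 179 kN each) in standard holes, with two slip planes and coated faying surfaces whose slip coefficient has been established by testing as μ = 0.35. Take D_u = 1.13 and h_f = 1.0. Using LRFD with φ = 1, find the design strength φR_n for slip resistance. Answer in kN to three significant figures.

1270 kN

R_n = μ · D_u · h_f · T_b · n_s · n_b = 0.35 × 1.13 × 1.0 × 179 × 2 × 9 = 1274 kN.
Design strength φR_n = 1 × 1274 = 1270 kN.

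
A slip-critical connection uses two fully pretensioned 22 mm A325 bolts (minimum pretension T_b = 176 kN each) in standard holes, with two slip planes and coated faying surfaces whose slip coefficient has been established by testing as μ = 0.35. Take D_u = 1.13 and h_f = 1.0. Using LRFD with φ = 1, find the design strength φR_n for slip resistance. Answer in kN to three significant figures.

R_n = μ · D_u · h_f · T_b · n_s · n_b = 0.35 × 1.13 × 1.0 × 176 × 2 × 2 = 278.4 kN.
Design strength φR_n = 1 × 278.4 = 278 kN.

278 kN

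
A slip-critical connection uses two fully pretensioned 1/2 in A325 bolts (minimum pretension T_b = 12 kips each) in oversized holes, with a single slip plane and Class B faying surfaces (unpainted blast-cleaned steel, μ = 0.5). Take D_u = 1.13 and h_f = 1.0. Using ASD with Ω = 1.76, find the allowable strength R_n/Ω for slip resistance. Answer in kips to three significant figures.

R_n = μ · D_u · h_f · T_b · n_s · n_b = 0.5 × 1.13 × 1.0 × 12 × 1 × 2 = 13.56 kips.
Allowable strength R_n/Ω = 13.56 / 1.76 = 7.7 kips.

7.7 kips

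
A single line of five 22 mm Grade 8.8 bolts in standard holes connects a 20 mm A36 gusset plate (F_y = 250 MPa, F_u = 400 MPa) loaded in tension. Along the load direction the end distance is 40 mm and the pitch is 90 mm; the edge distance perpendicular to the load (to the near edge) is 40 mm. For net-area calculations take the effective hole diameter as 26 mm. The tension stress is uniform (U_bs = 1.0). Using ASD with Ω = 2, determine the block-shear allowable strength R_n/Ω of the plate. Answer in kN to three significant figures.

708 kN

Shear plane L_v = 40 + 4·90 = 400 mm; A_gv = 400 × 20 = 8000 mm².
A_nv = (400 − 4.5·26) × 20 = 5660 mm².
A_nt = (40 − 0.5·26) × 20 = 540 mm².
0.6 F_u A_nv = 1358 kN; 0.6 F_y A_gv = 1200 kN → shear yielding governs the shear term.
R_n = 1200 + 1.0 × 400 × 540 / 1000 = 1416 kN.
Allowable strength R_n/Ω = 1416 / 2 = 708 kN.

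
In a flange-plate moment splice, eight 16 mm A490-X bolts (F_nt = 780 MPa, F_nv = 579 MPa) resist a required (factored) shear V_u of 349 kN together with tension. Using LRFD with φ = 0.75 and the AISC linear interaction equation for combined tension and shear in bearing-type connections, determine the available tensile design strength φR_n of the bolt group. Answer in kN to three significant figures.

A_b = π·16²/4 = 201.1 mm²; f_rv = 349 × 1000 / (8 × 201.1) = 217 MPa.
F'_nt = 1.3 F_nt − (F_nt / φF_nv) f_rv = 1.3·780 − (780/(0.75·579))·217 = 624.3 MPa, capped at F_nt → F'_nt = 624.3 MPa.
R_n = F'_nt · A_b · n = 624.3 × 201.1 × 8 / 1000 = 1004 kN.
Design strength φR_n = 0.75 × 1004 = 753 kN.

753 kN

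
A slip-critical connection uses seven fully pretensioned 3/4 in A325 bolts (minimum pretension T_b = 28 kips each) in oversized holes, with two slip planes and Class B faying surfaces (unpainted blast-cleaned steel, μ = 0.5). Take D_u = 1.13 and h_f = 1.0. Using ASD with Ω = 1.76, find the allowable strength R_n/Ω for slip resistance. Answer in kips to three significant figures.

R_n = μ · D_u · h_f · T_b · n_s · n_b = 0.5 × 1.13 × 1.0 × 28 × 2 × 7 = 221.5 kips.
Allowable strength R_n/Ω = 221.5 / 1.76 = 126 kips.

126 kips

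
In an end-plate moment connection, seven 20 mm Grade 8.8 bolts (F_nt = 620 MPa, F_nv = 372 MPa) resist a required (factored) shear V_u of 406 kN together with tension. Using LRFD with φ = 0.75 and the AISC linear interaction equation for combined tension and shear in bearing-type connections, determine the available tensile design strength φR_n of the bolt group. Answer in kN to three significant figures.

653 kN

A_b = π·20²/4 = 314.2 mm²; f_rv = 406 × 1000 / (7 × 314.2) = 184.6 MPa.
F'_nt = 1.3 F_nt − (F_nt / φF_nv) f_rv = 1.3·620 − (620/(0.75·372))·184.6 = 395.7 MPa, capped at F_nt → F'_nt = 395.7 MPa.
R_n = F'_nt · A_b · n = 395.7 × 314.2 × 7 / 1000 = 870.3 kN.
Design strength φR_n = 0.75 × 870.3 = 653 kN.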